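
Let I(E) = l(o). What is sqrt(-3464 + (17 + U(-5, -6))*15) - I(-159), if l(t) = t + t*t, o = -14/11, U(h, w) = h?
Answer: -42/121 + 2*I*sqrt(821) ≈ -0.34711 + 57.306*I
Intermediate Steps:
o = -14/11 (o = -14*1/11 = -14/11 ≈ -1.2727)
l(t) = t + t**2
I(E) = 42/121 (I(E) = -14*(1 - 14/11)/11 = -14/11*(-3/11) = 42/121)
sqrt(-3464 + (17 + U(-5, -6))*15) - I(-159) = sqrt(-3464 + (17 - 5)*15) - 1*42/121 = sqrt(-3464 + 12*15) - 42/121 = sqrt(-3464 + 180) - 42/121 = sqrt(-3284) - 42/121 = 2*I*sqrt(821) - 42/121 = -42/121 + 2*I*sqrt(821)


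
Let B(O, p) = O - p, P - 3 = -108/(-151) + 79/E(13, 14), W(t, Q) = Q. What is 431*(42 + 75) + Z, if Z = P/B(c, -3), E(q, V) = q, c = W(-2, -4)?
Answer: 98968979/1963 ≈ 50417.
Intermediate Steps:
c = -4
P = 19222/1963 (P = 3 + (-108/(-151) + 79/13) = 3 + (-108*(-1/151) + 79*(1/13)) = 3 + (108/151 + 79/13) = 3 + 13333/1963 = 19222/1963 ≈ 9.7922)
Z = -19222/1963 (Z = 19222/(1963*(-4 - 1*(-3))) = 19222/(1963*(-4 + 3)) = (19222/1963)/(-1) = (19222/1963)*(-1) = -19222/1963 ≈ -9.7922)
431*(42 + 75) + Z = 431*(42 + 75) - 19222/1963 = 431*117 - 19222/1963 = 50427 - 19222/1963 = 98968979/1963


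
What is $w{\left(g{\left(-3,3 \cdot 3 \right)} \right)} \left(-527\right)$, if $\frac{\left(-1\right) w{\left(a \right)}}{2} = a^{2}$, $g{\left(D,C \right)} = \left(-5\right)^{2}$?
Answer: $658750$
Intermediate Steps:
$g{\left(D,C \right)} = 25$
$w{\left(a \right)} = - 2 a^{2}$
$w{\left(g{\left(-3,3 \cdot 3 \right)} \right)} \left(-527\right) = - 2 \cdot 25^{2} \left(-527\right) = \left(-2\right) 625 \left(-527\right) = \left(-1250\right) \left(-527\right) = 658750$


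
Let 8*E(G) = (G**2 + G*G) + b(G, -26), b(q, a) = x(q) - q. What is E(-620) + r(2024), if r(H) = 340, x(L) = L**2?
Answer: 289135/2 ≈ 1.4457e+5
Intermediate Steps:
b(q, a) = q**2 - q
E(G) = G**2/4 + G*(-1 + G)/8 (E(G) = ((G**2 + G*G) + G*(-1 + G))/8 = ((G**2 + G**2) + G*(-1 + G))/8 = (2*G**2 + G*(-1 + G))/8 = G**2/4 + G*(-1 + G)/8)
E(-620) + r(2024) = (1/8)*(-620)*(-1 + 3*(-620)) + 340 = (1/8)*(-620)*(-1 - 1860) + 340 = (1/8)*(-620)*(-1861) + 340 = 288455/2 + 340 = 289135/2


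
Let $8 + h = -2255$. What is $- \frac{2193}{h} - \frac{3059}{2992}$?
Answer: $- \frac{361061}{6770896} \approx -0.053325$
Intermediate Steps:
$h = -2263$ ($h = -8 - 2255 = -2263$)
$- \frac{2193}{h} - \frac{3059}{2992} = - \frac{2193}{-2263} - \frac{3059}{2992} = \left(-2193\right) \left(- \frac{1}{2263}\right) - \frac{3059}{2992} = \frac{2193}{2263} - \frac{3059}{2992} = - \frac{361061}{6770896}$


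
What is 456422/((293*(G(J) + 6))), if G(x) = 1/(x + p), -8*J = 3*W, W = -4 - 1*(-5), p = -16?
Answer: 29895641/113977 ≈ 262.30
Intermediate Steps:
W = 1 (W = -4 + 5 = 1)
J = -3/8 ≈ -0.37500
G(x) = 1/(-16 + x) (G(x) = 1/(x - 16) = 1/(-16 + x))
456422/((293*(G(J) + 6))) = 456422/((293*(1/(-16 - 3/8) + 6))) = 456422/((293*(1/(-131/8) + 6))) = 456422/((293*(-8/131 + 6))) = 456422/((293*(778/131))) = 456422/(227954/131) = 456422*(131/227954) = 29895641/113977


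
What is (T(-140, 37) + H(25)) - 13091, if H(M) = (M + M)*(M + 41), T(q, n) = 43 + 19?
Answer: -9729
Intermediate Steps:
T(q, n) = 62
H(M) = 2*M*(41 + M) (H(M) = (2*M)*(41 + M) = 2*M*(41 + M))
(T(-140, 37) + H(25)) - 13091 = (62 + 2*25*(41 + 25)) - 13091 = (62 + 2*25*66) - 13091 = (62 + 3300) - 13091 = 3362 - 13091 = -9729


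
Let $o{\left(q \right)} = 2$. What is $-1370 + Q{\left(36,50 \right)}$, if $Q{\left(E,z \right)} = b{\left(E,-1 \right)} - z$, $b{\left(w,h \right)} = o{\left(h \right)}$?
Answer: $-1418$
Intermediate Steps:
$b{\left(w,h \right)} = 2$
$Q{\left(E,z \right)} = 2 - z$
$-1370 + Q{\left(36,50 \right)} = -1370 + \left(2 - 50\right) = -1370 - 48 = -1418$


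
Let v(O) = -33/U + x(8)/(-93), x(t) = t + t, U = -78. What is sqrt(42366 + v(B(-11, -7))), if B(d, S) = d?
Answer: sqrt(247703776710)/2418 ≈ 205.83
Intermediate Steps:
x(t) = 2*t
v(O) = 607/2418 (v(O) = -33/(-78) + (2*8)/(-93) = -33*(-1/78) + 16*(-1/93) = 11/26 - 16/93 = 607/2418)
sqrt(42366 + v(B(-11, -7))) = sqrt(42366 + 607/2418) = sqrt(102441595/2418) = sqrt(247703776710)/2418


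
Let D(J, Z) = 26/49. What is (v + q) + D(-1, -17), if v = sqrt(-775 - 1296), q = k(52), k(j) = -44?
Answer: -2130/49 + I*sqrt(2071) ≈ -43.469 + 45.508*I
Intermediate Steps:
D(J, Z) = 26/49 (D(J, Z) = 26*(1/49) = 26/49)
q = -44
v = I*sqrt(2071) (v = sqrt(-2071) = I*sqrt(2071) ≈ 45.508*I)
(v + q) + D(-1, -17) = (I*sqrt(2071) - 44) + 26/49 = (-44 + I*sqrt(2071)) + 26/49 = -2130/49 + I*sqrt(2071)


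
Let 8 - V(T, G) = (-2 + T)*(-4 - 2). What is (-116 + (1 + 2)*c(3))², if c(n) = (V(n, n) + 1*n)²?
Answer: 564001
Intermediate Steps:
V(T, G) = -4 + 6*T (V(T, G) = 8 - (-2 + T)*(-4 - 2) = 8 - (-2 + T)*(-6) = 8 - (12 - 6*T) = 8 + (-12 + 6*T) = -4 + 6*T)
c(n) = (-4 + 7*n)² (c(n) = ((-4 + 6*n) + 1*n)² = ((-4 + 6*n) + n)² = (-4 + 7*n)²)
(-116 + (1 + 2)*c(3))² = (-116 + (1 + 2)*(-4 + 7*3)²)² = (-116 + 3*(-4 + 21)²)² = (-116 + 3*17²)² = (-116 + 3*289)² = (-116 + 867)² = 751² = 564001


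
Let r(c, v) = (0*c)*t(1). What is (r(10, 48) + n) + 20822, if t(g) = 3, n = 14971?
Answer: 35793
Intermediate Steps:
r(c, v) = 0 (r(c, v) = (0*c)*3 = 0*3 = 0)
(r(10, 48) + n) + 20822 = (0 + 14971) + 20822 = 14971 + 20822 = 35793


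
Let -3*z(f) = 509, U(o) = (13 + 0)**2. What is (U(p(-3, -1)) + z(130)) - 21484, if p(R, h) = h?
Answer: -64454/3 ≈ -21485.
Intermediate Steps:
U(o) = 169 (U(o) = 13**2 = 169)
z(f) = -509/3 (z(f) = -1/3*509 = -509/3)
(U(p(-3, -1)) + z(130)) - 21484 = (169 - 509/3) - 21484 = -2/3 - 21484 = -64454/3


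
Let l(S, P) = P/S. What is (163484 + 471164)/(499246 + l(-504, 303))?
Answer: 106620864/83873227 ≈ 1.2712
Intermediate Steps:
(163484 + 471164)/(499246 + l(-504, 303)) = (163484 + 471164)/(499246 + 303/(-504)) = 634648/(499246 + 303*(-1/504)) = 634648/(499246 - 101/168) = 634648/(83873227/168) = 634648*(168/83873227) = 106620864/83873227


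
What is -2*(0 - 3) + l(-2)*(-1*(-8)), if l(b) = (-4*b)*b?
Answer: -122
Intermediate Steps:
l(b) = -4*b²
-2*(0 - 3) + l(-2)*(-1*(-8)) = -2*(0 - 3) + (-4*(-2)²)*(-1*(-8)) = -2*(-3) - 4*4*8 = 6 - 16*8 = 6 - 128 = -122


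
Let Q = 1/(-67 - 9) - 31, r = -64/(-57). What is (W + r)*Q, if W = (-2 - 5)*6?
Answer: 2745905/2166 ≈ 1267.7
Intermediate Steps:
W = -42 (W = -7*6 = -42)
r = 64/57 (r = -64*(-1/57) = 64/57 ≈ 1.1228)
Q = -2357/76 (Q = 1/(-76) - 31 = -1/76 - 31 = -2357/76 ≈ -31.013)
(W + r)*Q = (-42 + 64/57)*(-2357/76) = -2330/57*(-2357/76) = 2745905/2166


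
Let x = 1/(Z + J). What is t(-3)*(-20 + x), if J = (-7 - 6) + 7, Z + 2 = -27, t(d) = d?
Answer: 2103/35 ≈ 60.086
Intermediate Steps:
Z = -29 (Z = -2 - 27 = -29)
J = -6 (J = -13 + 7 = -6)
x = -1/35 (x = 1/(-29 - 6) = 1/(-35) = -1/35 ≈ -0.028571)
t(-3)*(-20 + x) = -3*(-20 - 1/35) = -3*(-701/35) = 2103/35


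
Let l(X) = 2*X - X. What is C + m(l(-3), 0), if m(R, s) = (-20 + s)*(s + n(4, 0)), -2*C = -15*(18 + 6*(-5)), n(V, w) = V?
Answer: -170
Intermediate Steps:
l(X) = X
C = -90 (C = -(-15)*(18 + 6*(-5))/2 = -(-15)*(18 - 30)/2 = -(-15)*(-12)/2 = -½*180 = -90)
m(R, s) = (-20 + s)*(4 + s) (m(R, s) = (-20 + s)*(s + 4) = (-20 + s)*(4 + s))
C + m(l(-3), 0) = -90 + (-80 + 0² - 16*0) = -90 + (-80 + 0 + 0) = -90 - 80 = -170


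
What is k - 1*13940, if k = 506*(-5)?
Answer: -16470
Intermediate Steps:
k = -2530
k - 1*13940 = -2530 - 1*13940 = -2530 - 13940 = -16470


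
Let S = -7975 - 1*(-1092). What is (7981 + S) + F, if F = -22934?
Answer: -21836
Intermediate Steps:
S = -6883 (S = -7975 + 1092 = -6883)
(7981 + S) + F = (7981 - 6883) - 22934 = 1098 - 22934 = -21836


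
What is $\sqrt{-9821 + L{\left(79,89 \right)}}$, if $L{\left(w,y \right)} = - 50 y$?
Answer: $i \sqrt{14271} \approx 119.46 i$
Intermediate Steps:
$\sqrt{-9821 + L{\left(79,89 \right)}} = \sqrt{-9821 - 4450} = \sqrt{-14271} = i \sqrt{14271}$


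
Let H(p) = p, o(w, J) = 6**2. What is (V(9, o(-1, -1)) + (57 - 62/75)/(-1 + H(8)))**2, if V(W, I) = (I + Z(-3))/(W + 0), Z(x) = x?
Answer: 4186116/30625 ≈ 136.69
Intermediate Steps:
o(w, J) = 36
V(W, I) = (-3 + I)/W (V(W, I) = (I - 3)/(W + 0) = (-3 + I)/W)
(V(9, o(-1, -1)) + (57 - 62/75)/(-1 + H(8)))**2 = ((-3 + 36)/9 + (57 - 62/75)/(-1 + 8))**2 = ((1/9)*33 + (57 - 62*1/75)/7)**2 = (11/3 + (57 - 62/75)*(1/7))**2 = (11/3 + (4213/75)*(1/7))**2 = (11/3 + 4213/525)**2 = (2046/175)**2 = 4186116/30625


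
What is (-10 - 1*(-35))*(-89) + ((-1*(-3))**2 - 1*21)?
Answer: -2237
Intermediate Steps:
(-10 - 1*(-35))*(-89) + ((-1*(-3))**2 - 1*21) = (-10 + 35)*(-89) + (3**2 - 21) = 25*(-89) + (9 - 21) = -2225 - 12 = -2237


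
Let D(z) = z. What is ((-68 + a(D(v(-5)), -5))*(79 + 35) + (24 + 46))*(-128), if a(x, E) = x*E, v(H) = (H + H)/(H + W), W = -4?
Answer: 3193088/3 ≈ 1.0644e+6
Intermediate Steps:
v(H) = 2*H/(-4 + H) (v(H) = (H + H)/(H - 4) = (2*H)/(-4 + H) = 2*H/(-4 + H))
a(x, E) = E*x
((-68 + a(D(v(-5)), -5))*(79 + 35) + (24 + 46))*(-128) = ((-68 - 10*(-5)/(-4 - 5))*(79 + 35) + (24 + 46))*(-128) = ((-68 - 10*(-5)/(-9))*114 + 70)*(-128) = ((-68 - 10*(-5)*(-1)/9)*114 + 70)*(-128) = ((-68 - 5*10/9)*114 + 70)*(-128) = ((-68 - 50/9)*114 + 70)*(-128) = (-662/9*114 + 70)*(-128) = (-25156/3 + 70)*(-128) = -24946/3*(-128) = 3193088/3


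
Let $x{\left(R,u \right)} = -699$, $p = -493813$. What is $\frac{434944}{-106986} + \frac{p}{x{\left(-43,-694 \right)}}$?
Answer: $\frac{8754508627}{12463869} \approx 702.39$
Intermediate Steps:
$\frac{434944}{-106986} + \frac{p}{x{\left(-43,-694 \right)}} = \frac{434944}{-106986} - \frac{493813}{-699} = 434944 \left(- \frac{1}{106986}\right) - - \frac{493813}{699} = - \frac{217472}{53493} + \frac{493813}{699} = \frac{8754508627}{12463869}$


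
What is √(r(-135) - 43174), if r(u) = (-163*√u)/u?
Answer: √(-9714150 + 815*I*√15)/15 ≈ 0.033758 + 207.78*I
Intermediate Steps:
r(u) = -163/√u
√(r(-135) - 43174) = √(-(-163)*I*√15/45 - 43174) = √(163*I*√15/45 - 43174) = √(-43174 + 163*I*√15/45)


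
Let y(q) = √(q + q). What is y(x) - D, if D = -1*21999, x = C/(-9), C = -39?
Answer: 21999 + √78/3 ≈ 22002.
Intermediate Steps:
x = 13/3 (x = -39/(-9) = -39*(-⅑) = 13/3 ≈ 4.3333)
D = -21999
y(q) = √2*√q (y(q) = √(2*q) = √2*√q)
y(x) - D = √2*√(13/3) - 1*(-21999) = √2*(√39/3) + 21999 = √78/3 + 21999 = 21999 + √78/3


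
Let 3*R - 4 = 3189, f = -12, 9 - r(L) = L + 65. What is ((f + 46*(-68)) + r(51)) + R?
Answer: -6548/3 ≈ -2182.7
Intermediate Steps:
r(L) = -56 - L (r(L) = 9 - (L + 65) = 9 - (65 + L) = 9 + (-65 - L) = -56 - L)
R = 3193/3 (R = 4/3 + (⅓)*3189 = 4/3 + 1063 = 3193/3 ≈ 1064.3)
((f + 46*(-68)) + r(51)) + R = ((-12 + 46*(-68)) + (-56 - 1*51)) + 3193/3 = ((-12 - 3128) + (-56 - 51)) + 3193/3 = (-3140 - 107) + 3193/3 = -3247 + 3193/3 = -6548/3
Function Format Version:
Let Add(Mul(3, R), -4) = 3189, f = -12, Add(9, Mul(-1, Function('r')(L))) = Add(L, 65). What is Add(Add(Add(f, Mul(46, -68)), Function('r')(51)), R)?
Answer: Rational(-6548, 3) ≈ -2182.7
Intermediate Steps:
Function('r')(L) = Add(-56, Mul(-1, L)) (Function('r')(L) = Add(9, Mul(-1, Add(L, 65))) = Add(9, Mul(-1, Add(65, L))) = Add(9, Add(-65, Mul(-1, L))) = Add(-56, Mul(-1, L)))
R = Rational(3193, 3) (R = Add(Rational(4, 3), Mul(Rational(1, 3), 3189)) = Add(Rational(4, 3), 1063) = Rational(3193, 3) ≈ 1064.3)
Add(Add(Add(f, Mul(46, -68)), Function('r')(51)), R) = Add(Add(Add(-12, Mul(46, -68)), Add(-56, Mul(-1, 51))), Rational(3193, 3)) = Add(Add(Add(-12, -3128), Add(-56, -51)), Rational(3193, 3)) = Add(Add(-3140, -107), Rational(3193, 3)) = Add(-3247, Rational(3193, 3)) = Rational(-6548, 3)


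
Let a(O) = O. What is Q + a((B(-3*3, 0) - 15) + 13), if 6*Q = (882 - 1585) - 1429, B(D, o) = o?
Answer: -1072/3 ≈ -357.33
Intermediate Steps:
Q = -1066/3 (Q = ((882 - 1585) - 1429)/6 = (-703 - 1429)/6 = (⅙)*(-2132) = -1066/3 ≈ -355.33)
Q + a((B(-3*3, 0) - 15) + 13) = -1066/3 + ((0 - 15) + 13) = -1066/3 + (-15 + 13) = -1066/3 - 2 = -1072/3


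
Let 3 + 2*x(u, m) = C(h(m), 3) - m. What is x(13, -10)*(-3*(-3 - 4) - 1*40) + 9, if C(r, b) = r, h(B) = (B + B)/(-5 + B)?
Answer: -421/6 ≈ -70.167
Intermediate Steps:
h(B) = 2*B/(-5 + B) (h(B) = (2*B)/(-5 + B) = 2*B/(-5 + B))
x(u, m) = -3/2 - m/2 + m/(-5 + m) (x(u, m) = -3/2 + (2*m/(-5 + m) - m)/2 = -3/2 + (-m + 2*m/(-5 + m))/2 = -3/2 + (-m/2 + m/(-5 + m)) = -3/2 - m/2 + m/(-5 + m))
x(13, -10)*(-3*(-3 - 4) - 1*40) + 9 = ((15 - 1*(-10)² + 4*(-10))/(2*(-5 - 10)))*(-3*(-3 - 4) - 1*40) + 9 = ((½)*(15 - 1*100 - 40)/(-15))*(-3*(-7) - 40) + 9 = ((½)*(-1/15)*(15 - 100 - 40))*(21 - 40) + 9 = ((½)*(-1/15)*(-125))*(-19) + 9 = (25/6)*(-19) + 9 = -475/6 + 9 = -421/6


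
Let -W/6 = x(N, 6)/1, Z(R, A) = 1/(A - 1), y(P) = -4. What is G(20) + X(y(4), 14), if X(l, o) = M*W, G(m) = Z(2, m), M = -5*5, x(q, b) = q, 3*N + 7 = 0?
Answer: -6649/19 ≈ -349.95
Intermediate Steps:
N = -7/3 (N = -7/3 + (⅓)*0 = -7/3 + 0 = -7/3 ≈ -2.3333)
Z(R, A) = 1/(-1 + A)
W = 14 (W = -(-14)/1 = -(-14) = -6*(-7/3) = 14)
M = -25
G(m) = 1/(-1 + m)
X(l, o) = -350 (X(l, o) = -25*14 = -350)
G(20) + X(y(4), 14) = 1/(-1 + 20) - 350 = 1/19 - 350 = -6649/19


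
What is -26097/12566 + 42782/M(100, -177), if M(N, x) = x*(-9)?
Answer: 496026091/20017638 ≈ 24.779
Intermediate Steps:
M(N, x) = -9*x
-26097/12566 + 42782/M(100, -177) = -26097/12566 + 42782/((-9*(-177))) = -26097*1/12566 + 42782/1593 = -26097/12566 + 42782*(1/1593) = -26097/12566 + 42782/1593 = 496026091/20017638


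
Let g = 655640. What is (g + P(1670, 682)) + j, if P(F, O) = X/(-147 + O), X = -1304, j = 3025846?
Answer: 1969593706/535 ≈ 3.6815e+6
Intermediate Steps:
P(F, O) = -1304/(-147 + O)
(g + P(1670, 682)) + j = (655640 - 1304/(-147 + 682)) + 3025846 = (655640 - 1304/535) + 3025846 = 350766096/535 + 3025846 = 1969593706/535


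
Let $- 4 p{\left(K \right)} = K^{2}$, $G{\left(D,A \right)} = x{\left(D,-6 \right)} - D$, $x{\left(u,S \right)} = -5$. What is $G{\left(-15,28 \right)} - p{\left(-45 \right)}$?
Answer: $\frac{2065}{4} \approx 516.25$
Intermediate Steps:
$G{\left(D,A \right)} = -5 - D$
$p{\left(K \right)} = - \frac{K^{2}}{4}$
$G{\left(-15,28 \right)} - p{\left(-45 \right)} = \left(-5 - -15\right) - - \frac{\left(-45\right)^{2}}{4} = \left(-5 + 15\right) - \left(- \frac{1}{4}\right) 2025 = 10 - - \frac{2025}{4} = 10 + \frac{2025}{4} = \frac{2065}{4}$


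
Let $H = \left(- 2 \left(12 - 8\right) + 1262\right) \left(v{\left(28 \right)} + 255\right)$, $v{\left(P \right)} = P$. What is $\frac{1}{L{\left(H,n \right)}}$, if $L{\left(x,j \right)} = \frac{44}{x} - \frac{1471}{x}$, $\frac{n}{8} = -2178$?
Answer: $- \frac{354882}{1427} \approx -248.69$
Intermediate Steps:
$n = -17424$ ($n = 8 \left(-2178\right) = -17424$)
$H = 354882$ ($H = \left(- 2 \left(12 - 8\right) + 1262\right) \left(28 + 255\right) = \left(\left(-2\right) 4 + 1262\right) 283 = \left(-8 + 1262\right) 283 = 1254 \cdot 283 = 354882$)
$L{\left(x,j \right)} = - \frac{1427}{x}$
$\frac{1}{L{\left(H,n \right)}} = \frac{1}{\left(-1427\right) \frac{1}{354882}} = \frac{1}{- \frac{1427}{354882}} = - \frac{354882}{1427}$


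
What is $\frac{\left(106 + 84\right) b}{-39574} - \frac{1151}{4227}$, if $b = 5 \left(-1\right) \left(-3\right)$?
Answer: $- \frac{28798312}{83639649} \approx -0.34431$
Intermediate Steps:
$b = 15$ ($b = \left(-5\right) \left(-3\right) = 15$)
$\frac{\left(106 + 84\right) b}{-39574} - \frac{1151}{4227} = \frac{\left(106 + 84\right) 15}{-39574} - \frac{1151}{4227} = 190 \cdot 15 \left(- \frac{1}{39574}\right) - \frac{1151}{4227} = 2850 \left(- \frac{1}{39574}\right) - \frac{1151}{4227} = - \frac{1425}{19787} - \frac{1151}{4227} = - \frac{28798312}{83639649}$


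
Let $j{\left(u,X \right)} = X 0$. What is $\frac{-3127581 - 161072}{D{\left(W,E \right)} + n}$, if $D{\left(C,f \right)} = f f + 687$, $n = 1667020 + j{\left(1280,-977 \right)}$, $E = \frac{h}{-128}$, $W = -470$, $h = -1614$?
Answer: $- \frac{13470322688}{6831579121} \approx -1.9718$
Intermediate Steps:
$j{\left(u,X \right)} = 0$
$E = \frac{807}{64}$ ($E = - \frac{1614}{-128} = \left(-1614\right) \left(- \frac{1}{128}\right) = \frac{807}{64} \approx 12.609$)
$n = 1667020$ ($n = 1667020 + 0 = 1667020$)
$D{\left(C,f \right)} = 687 + f^{2}$ ($D{\left(C,f \right)} = f^{2} + 687 = 687 + f^{2}$)
$\frac{-3127581 - 161072}{D{\left(W,E \right)} + n} = \frac{-3127581 - 161072}{\left(687 + \left(\frac{807}{64}\right)^{2}\right) + 1667020} = - \frac{3288653}{\left(687 + \frac{651249}{4096}\right) + 1667020} = - \frac{3288653}{\frac{3465201}{4096} + 1667020} = - \frac{3288653}{\frac{6831579121}{4096}} = \left(-3288653\right) \frac{4096}{6831579121} = - \frac{13470322688}{6831579121}$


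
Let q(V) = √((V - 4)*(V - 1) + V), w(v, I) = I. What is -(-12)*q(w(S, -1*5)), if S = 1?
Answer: 84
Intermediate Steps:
q(V) = √(V + (-1 + V)*(-4 + V)) (q(V) = √((-4 + V)*(-1 + V) + V) = √((-1 + V)*(-4 + V) + V) = √(V + (-1 + V)*(-4 + V)))
-(-12)*q(w(S, -1*5)) = -(-12)*√(4 + (-1*5)² - (-4)*5) = -(-12)*√(4 + (-5)² - 4*(-5)) = -(-12)*√(4 + 25 + 20) = -(-12)*√49 = -(-12)*7 = -12*(-7) = 84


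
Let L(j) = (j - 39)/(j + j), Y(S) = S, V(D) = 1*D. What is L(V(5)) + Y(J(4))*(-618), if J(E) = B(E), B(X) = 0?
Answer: -17/5 ≈ -3.4000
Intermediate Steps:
V(D) = D
J(E) = 0
L(j) = (-39 + j)/(2*j) (L(j) = (-39 + j)/((2*j)) = (-39 + j)*(1/(2*j)) = (-39 + j)/(2*j))
L(V(5)) + Y(J(4))*(-618) = (1/2)*(-39 + 5)/5 + 0*(-618) = (1/2)*(1/5)*(-34) + 0 = -17/5 + 0 = -17/5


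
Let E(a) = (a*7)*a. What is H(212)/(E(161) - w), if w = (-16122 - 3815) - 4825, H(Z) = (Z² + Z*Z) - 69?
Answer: 89819/206209 ≈ 0.43557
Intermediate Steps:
H(Z) = -69 + 2*Z² (H(Z) = (Z² + Z²) - 69 = 2*Z² - 69 = -69 + 2*Z²)
w = -24762 (w = -19937 - 4825 = -24762)
E(a) = 7*a² (E(a) = (7*a)*a = 7*a²)
H(212)/(E(161) - w) = (-69 + 2*212²)/(7*161² - 1*(-24762)) = (-69 + 2*44944)/(7*25921 + 24762) = (-69 + 89888)/(181447 + 24762) = 89819/206209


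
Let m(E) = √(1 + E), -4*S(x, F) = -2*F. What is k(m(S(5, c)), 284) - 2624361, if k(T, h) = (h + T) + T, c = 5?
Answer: -2624077 + √14 ≈ -2.6241e+6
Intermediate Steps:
S(x, F) = F/2 (S(x, F) = -(-1)*F/2 = F/2)
k(T, h) = h + 2*T (k(T, h) = (T + h) + T = h + 2*T)
k(m(S(5, c)), 284) - 2624361 = (284 + 2*√(1 + (½)*5)) - 2624361 = (284 + 2*√(1 + 5/2)) - 2624361 = (284 + 2*√(7/2)) - 2624361 = (284 + 2*(√14/2)) - 2624361 = (284 + √14) - 2624361 = -2624077 + √14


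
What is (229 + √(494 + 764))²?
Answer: (229 + √1258)² ≈ 69944.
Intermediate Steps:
(229 + √(494 + 764))² = (229 + √1258)²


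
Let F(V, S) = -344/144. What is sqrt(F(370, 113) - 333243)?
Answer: I*sqrt(11996834)/6 ≈ 577.27*I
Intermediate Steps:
F(V, S) = -43/18 (F(V, S) = -344*1/144 = -43/18)
sqrt(F(370, 113) - 333243) = sqrt(-43/18 - 333243) = sqrt(-5998417/18) = I*sqrt(11996834)/6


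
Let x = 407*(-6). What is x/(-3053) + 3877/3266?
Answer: 279043/140438 ≈ 1.9869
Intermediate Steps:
x = -2442
x/(-3053) + 3877/3266 = -2442/(-3053) + 3877/3266 = -2442*(-1/3053) + 3877*(1/3266) = 2442/3053 + 3877/3266 = 279043/140438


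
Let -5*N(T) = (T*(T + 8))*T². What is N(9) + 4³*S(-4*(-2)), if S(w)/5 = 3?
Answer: -7593/5 ≈ -1518.6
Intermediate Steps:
S(w) = 15 (S(w) = 5*3 = 15)
N(T) = -T³*(8 + T)/5 (N(T) = -T*(T + 8)*T²/5 = -T*(8 + T)*T²/5 = -T³*(8 + T)/5)
N(9) + 4³*S(-4*(-2)) = (⅕)*9³*(-8 - 1*9) + 4³*15 = (⅕)*729*(-8 - 9) + 64*15 = (⅕)*729*(-17) + 960 = -12393/5 + 960 = -7593/5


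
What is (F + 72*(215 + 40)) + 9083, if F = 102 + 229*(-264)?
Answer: -32911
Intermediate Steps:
F = -60354 (F = 102 - 60456 = -60354)
(F + 72*(215 + 40)) + 9083 = (-60354 + 72*(215 + 40)) + 9083 = (-60354 + 72*255) + 9083 = (-60354 + 18360) + 9083 = -41994 + 9083 = -32911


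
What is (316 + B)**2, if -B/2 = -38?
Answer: 153664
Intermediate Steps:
B = 76 (B = -2*(-38) = 76)
(316 + B)**2 = (316 + 76)**2 = 392**2 = 153664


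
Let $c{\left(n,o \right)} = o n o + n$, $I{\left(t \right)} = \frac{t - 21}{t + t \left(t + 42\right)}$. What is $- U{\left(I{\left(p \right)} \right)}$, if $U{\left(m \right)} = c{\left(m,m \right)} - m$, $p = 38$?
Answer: $- \frac{4913}{29161230552} \approx -1.6848 \cdot 10^{-7}$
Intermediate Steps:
$I{\left(t \right)} = \frac{-21 + t}{t + t \left(42 + t\right)}$
$c{\left(n,o \right)} = n + n o^{2}$ ($c{\left(n,o \right)} = n o o + n = n o^{2} + n = n + n o^{2}$)
$U{\left(m \right)} = - m + m \left(1 + m^{2}\right)$ ($U{\left(m \right)} = m \left(1 + m^{2}\right) - m = - m + m \left(1 + m^{2}\right)$)
$- U{\left(I{\left(p \right)} \right)} = - \left(\frac{-21 + 38}{38 \left(43 + 38\right)}\right)^{3} = - \left(\frac{1}{38} \cdot \frac{1}{81} \cdot 17\right)^{3} = - \left(\frac{17}{3078}\right)^{3} = \left(-1\right) \frac{4913}{29161230552} = - \frac{4913}{29161230552}$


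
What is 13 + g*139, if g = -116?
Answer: -16111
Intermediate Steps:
13 + g*139 = 13 - 116*139 = 13 - 16124 = -16111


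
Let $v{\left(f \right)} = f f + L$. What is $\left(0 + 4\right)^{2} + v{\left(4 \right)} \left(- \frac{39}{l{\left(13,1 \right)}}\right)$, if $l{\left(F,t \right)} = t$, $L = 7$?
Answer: $-881$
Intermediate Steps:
$v{\left(f \right)} = 7 + f^{2}$ ($v{\left(f \right)} = f f + 7 = f^{2} + 7 = 7 + f^{2}$)
$\left(0 + 4\right)^{2} + v{\left(4 \right)} \left(- \frac{39}{l{\left(13,1 \right)}}\right) = \left(0 + 4\right)^{2} + \left(7 + 4^{2}\right) \left(- \frac{39}{1}\right) = 4^{2} + \left(7 + 16\right) \left(\left(-39\right) 1\right) = 16 + 23 \left(-39\right) = 16 - 897 = -881$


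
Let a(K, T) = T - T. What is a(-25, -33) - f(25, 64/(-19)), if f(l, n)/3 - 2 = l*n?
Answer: 4686/19 ≈ 246.63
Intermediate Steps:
a(K, T) = 0
f(l, n) = 6 + 3*l*n (f(l, n) = 6 + 3*(l*n) = 6 + 3*l*n)
a(-25, -33) - f(25, 64/(-19)) = 0 - (6 + 3*25*(64/(-19))) = 0 - (6 + 3*25*(64*(-1/19))) = 0 - (6 + 3*25*(-64/19)) = 0 - (6 - 4800/19) = 0 - 1*(-4686/19) = 0 + 4686/19 = 4686/19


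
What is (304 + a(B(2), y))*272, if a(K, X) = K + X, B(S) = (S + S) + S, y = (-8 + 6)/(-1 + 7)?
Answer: 252688/3 ≈ 84229.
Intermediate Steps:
y = -1/3 (y = -2/6 = -2*1/6 = -1/3 ≈ -0.33333)
B(S) = 3*S (B(S) = 2*S + S = 3*S)
(304 + a(B(2), y))*272 = (304 + (3*2 - 1/3))*272 = (304 + (6 - 1/3))*272 = (304 + 17/3)*272 = (929/3)*272 = 252688/3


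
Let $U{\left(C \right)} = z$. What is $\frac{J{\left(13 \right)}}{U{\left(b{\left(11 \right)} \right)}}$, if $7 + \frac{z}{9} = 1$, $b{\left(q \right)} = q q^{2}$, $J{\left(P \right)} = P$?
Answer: $- \frac{13}{54} \approx -0.24074$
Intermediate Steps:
$b{\left(q \right)} = q^{3}$
$z = -54$ ($z = -63 + 9 \cdot 1 = -63 + 9 = -54$)
$U{\left(C \right)} = -54$
$\frac{J{\left(13 \right)}}{U{\left(b{\left(11 \right)} \right)}} = \frac{13}{-54} = 13 \left(- \frac{1}{54}\right) = - \frac{13}{54}$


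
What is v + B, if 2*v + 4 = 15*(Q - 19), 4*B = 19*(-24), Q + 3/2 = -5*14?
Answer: -3179/4 ≈ -794.75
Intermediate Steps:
Q = -143/2 (Q = -3/2 - 5*14 = -3/2 - 70 = -143/2 ≈ -71.500)
B = -114 (B = (19*(-24))/4 = (¼)*(-456) = -114)
v = -2723/4 (v = -2 + (15*(-143/2 - 19))/2 = -2 + (15*(-181/2))/2 = -2 + (½)*(-2715/2) = -2 - 2715/4 = -2723/4 ≈ -680.75)
v + B = -2723/4 - 114 = -3179/4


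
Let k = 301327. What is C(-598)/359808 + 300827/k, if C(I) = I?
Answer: 54029883835/54209932608 ≈ 0.99668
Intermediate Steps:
C(-598)/359808 + 300827/k = -598/359808 + 300827/301327 = -598*1/359808 + 300827*(1/301327) = -299/179904 + 300827/301327 = 54029883835/54209932608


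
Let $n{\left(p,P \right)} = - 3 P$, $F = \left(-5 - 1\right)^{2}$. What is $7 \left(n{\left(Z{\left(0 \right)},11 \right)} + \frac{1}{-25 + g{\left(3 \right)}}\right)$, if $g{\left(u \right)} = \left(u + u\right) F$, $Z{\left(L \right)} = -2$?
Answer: $- \frac{44114}{191} \approx -230.96$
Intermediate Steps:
$F = 36$ ($F = \left(-6\right)^{2} = 36$)
$g{\left(u \right)} = 72 u$ ($g{\left(u \right)} = \left(u + u\right) 36 = 2 u 36 = 72 u$)
$7 \left(n{\left(Z{\left(0 \right)},11 \right)} + \frac{1}{-25 + g{\left(3 \right)}}\right) = 7 \left(\left(-3\right) 11 + \frac{1}{-25 + 72 \cdot 3}\right) = 7 \left(-33 + \frac{1}{-25 + 216}\right) = 7 \left(-33 + \frac{1}{191}\right) = 7 \left(- \frac{6302}{191}\right) = - \frac{44114}{191}$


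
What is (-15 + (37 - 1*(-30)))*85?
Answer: 4420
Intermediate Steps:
(-15 + (37 - 1*(-30)))*85 = (-15 + (37 + 30))*85 = (-15 + 67)*85 = 52*85 = 4420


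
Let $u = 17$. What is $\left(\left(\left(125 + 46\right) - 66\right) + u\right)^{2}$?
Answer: $14884$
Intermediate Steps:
$\left(\left(\left(125 + 46\right) - 66\right) + u\right)^{2} = \left(\left(\left(125 + 46\right) - 66\right) + 17\right)^{2} = \left(\left(171 - 66\right) + 17\right)^{2} = \left(105 + 17\right)^{2} = 122^{2} = 14884$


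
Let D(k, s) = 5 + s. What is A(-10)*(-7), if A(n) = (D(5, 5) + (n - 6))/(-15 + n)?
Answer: -42/25 ≈ -1.6800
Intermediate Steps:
A(n) = (4 + n)/(-15 + n) (A(n) = ((5 + 5) + (n - 6))/(-15 + n) = (10 + (-6 + n))/(-15 + n) = (4 + n)/(-15 + n))
A(-10)*(-7) = ((4 - 10)/(-15 - 10))*(-7) = (-6/(-25))*(-7) = -1/25*(-6)*(-7) = (6/25)*(-7) = -42/25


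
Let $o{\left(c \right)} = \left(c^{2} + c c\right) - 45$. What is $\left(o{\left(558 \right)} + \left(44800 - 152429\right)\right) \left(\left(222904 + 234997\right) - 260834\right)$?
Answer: $101500146618$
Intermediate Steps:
$o{\left(c \right)} = -45 + 2 c^{2}$ ($o{\left(c \right)} = \left(c^{2} + c^{2}\right) - 45 = 2 c^{2} - 45 = -45 + 2 c^{2}$)
$\left(o{\left(558 \right)} + \left(44800 - 152429\right)\right) \left(\left(222904 + 234997\right) - 260834\right) = \left(\left(-45 + 2 \cdot 558^{2}\right) + \left(44800 - 152429\right)\right) \left(\left(222904 + 234997\right) - 260834\right) = \left(\left(-45 + 2 \cdot 311364\right) - 107629\right) \left(457901 - 260834\right) = \left(\left(-45 + 622728\right) - 107629\right) 197067 = \left(622683 - 107629\right) 197067 = 515054 \cdot 197067 = 101500146618$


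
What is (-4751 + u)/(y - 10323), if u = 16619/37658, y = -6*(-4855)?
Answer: -178896539/708234006 ≈ -0.25260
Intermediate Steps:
y = 29130
u = 16619/37658 (u = 16619*(1/37658) = 16619/37658 ≈ 0.44131)
(-4751 + u)/(y - 10323) = (-4751 + 16619/37658)/(29130 - 10323) = -178896539/37658/18807 = -178896539/37658*1/18807 = -178896539/708234006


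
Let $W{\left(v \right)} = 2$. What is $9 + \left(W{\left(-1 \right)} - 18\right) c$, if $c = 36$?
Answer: $-567$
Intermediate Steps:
$9 + \left(W{\left(-1 \right)} - 18\right) c = 9 + \left(2 - 18\right) 36 = 9 - 576 = -567$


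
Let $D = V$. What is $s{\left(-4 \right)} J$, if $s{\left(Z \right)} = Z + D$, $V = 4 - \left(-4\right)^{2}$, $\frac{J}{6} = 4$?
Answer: $-384$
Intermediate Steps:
$J = 24$ ($J = 6 \cdot 4 = 24$)
$V = -12$ ($V = 4 - 16 = -12$)
$D = -12$
$s{\left(Z \right)} = -12 + Z$ ($s{\left(Z \right)} = Z - 12 = -12 + Z$)
$s{\left(-4 \right)} J = \left(-12 - 4\right) 24 = \left(-16\right) 24 = -384$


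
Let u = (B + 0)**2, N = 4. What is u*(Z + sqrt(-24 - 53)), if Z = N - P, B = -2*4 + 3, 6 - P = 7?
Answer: 125 + 25*I*sqrt(77) ≈ 125.0 + 219.37*I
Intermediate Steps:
P = -1 (P = 6 - 1*7 = 6 - 7 = -1)
B = -5 (B = -8 + 3 = -5)
Z = 5 (Z = 4 - 1*(-1) = 4 + 1 = 5)
u = 25 (u = (-5 + 0)**2 = (-5)**2 = 25)
u*(Z + sqrt(-24 - 53)) = 25*(5 + sqrt(-24 - 53)) = 25*(5 + sqrt(-77)) = 25*(5 + I*sqrt(77)) = 125 + 25*I*sqrt(77)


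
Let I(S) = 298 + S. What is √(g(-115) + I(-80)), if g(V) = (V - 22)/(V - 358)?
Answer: √48837723/473 ≈ 14.775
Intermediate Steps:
g(V) = (-22 + V)/(-358 + V)
√(g(-115) + I(-80)) = √((-22 - 115)/(-358 - 115) + (298 - 80)) = √(-137/(-473) + 218) = √(-1/473*(-137) + 218) = √(137/473 + 218) = √(103251/473) = √48837723/473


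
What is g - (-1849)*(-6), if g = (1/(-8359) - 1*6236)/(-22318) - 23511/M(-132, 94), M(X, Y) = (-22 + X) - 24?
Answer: -91000755604188/8301749209 ≈ -10962.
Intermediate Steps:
M(X, Y) = -46 + X
g = 1098850120458/8301749209 (g = (1/(-8359) - 1*6236)/(-22318) - 23511/(-46 - 132) = (-1/8359 - 6236)*(-1/22318) - 23511/(-178) = -52126725/8359*(-1/22318) - 23511*(-1/178) = 52126725/186556162 + 23511/178 = 1098850120458/8301749209 ≈ 132.36)
g - (-1849)*(-6) = 1098850120458/8301749209 - (-1849)*(-6) = 1098850120458/8301749209 - 1*11094 = 1098850120458/8301749209 - 11094 = -91000755604188/8301749209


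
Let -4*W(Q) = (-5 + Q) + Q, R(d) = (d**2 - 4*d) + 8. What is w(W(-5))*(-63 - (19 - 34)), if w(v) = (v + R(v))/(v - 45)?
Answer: 692/55 ≈ 12.582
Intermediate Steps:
R(d) = 8 + d**2 - 4*d
W(Q) = 5/4 - Q/2 (W(Q) = -((-5 + Q) + Q)/4 = -(-5 + 2*Q)/4 = 5/4 - Q/2)
w(v) = (8 + v**2 - 3*v)/(-45 + v) (w(v) = (v + (8 + v**2 - 4*v))/(v - 45) = (8 + v**2 - 3*v)/(-45 + v))
w(W(-5))*(-63 - (19 - 34)) = ((8 + (5/4 - 1/2*(-5))**2 - 3*(5/4 - 1/2*(-5)))/(-45 + (5/4 - 1/2*(-5))))*(-63 - (19 - 34)) = ((8 + (5/4 + 5/2)**2 - 3*(5/4 + 5/2))/(-45 + (5/4 + 5/2)))*(-63 - 1*(-15)) = ((8 + (15/4)**2 - 3*15/4)/(-45 + 15/4))*(-63 + 15) = ((8 + 225/16 - 45/4)/(-165/4))*(-48) = -4/165*173/16*(-48) = -173/660*(-48) = 692/55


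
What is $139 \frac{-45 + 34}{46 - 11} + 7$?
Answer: $- \frac{1284}{35} \approx -36.686$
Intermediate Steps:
$139 \frac{-45 + 34}{46 - 11} + 7 = 139 \left(- \frac{11}{35}\right) + 7 = - \frac{1529}{35} + 7 = - \frac{1284}{35}$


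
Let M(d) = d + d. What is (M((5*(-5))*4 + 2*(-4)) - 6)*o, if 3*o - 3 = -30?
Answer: 1998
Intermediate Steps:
o = -9 (o = 1 + (⅓)*(-30) = 1 - 10 = -9)
M(d) = 2*d
(M((5*(-5))*4 + 2*(-4)) - 6)*o = (2*((5*(-5))*4 + 2*(-4)) - 6)*(-9) = (2*(-25*4 - 8) - 6)*(-9) = (2*(-100 - 8) - 6)*(-9) = (2*(-108) - 6)*(-9) = (-216 - 6)*(-9) = -222*(-9) = 1998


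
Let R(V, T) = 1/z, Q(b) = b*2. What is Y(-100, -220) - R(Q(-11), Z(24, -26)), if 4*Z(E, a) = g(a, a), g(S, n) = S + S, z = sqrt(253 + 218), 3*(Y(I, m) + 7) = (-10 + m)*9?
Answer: -697 - sqrt(471)/471 ≈ -697.05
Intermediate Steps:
Y(I, m) = -37 + 3*m (Y(I, m) = -7 + ((-10 + m)*9)/3 = -7 + (-90 + 9*m)/3 = -7 + (-30 + 3*m) = -37 + 3*m)
z = sqrt(471) ≈ 21.703
g(S, n) = 2*S
Z(E, a) = a/2 (Z(E, a) = (2*a)/4 = a/2)
Q(b) = 2*b
R(V, T) = sqrt(471)/471 (R(V, T) = 1/(sqrt(471)) = sqrt(471)/471)
Y(-100, -220) - R(Q(-11), Z(24, -26)) = (-37 + 3*(-220)) - sqrt(471)/471 = (-37 - 660) - sqrt(471)/471 = -697 - sqrt(471)/471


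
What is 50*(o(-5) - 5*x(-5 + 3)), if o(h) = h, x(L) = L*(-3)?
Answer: -1750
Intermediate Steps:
x(L) = -3*L
50*(o(-5) - 5*x(-5 + 3)) = 50*(-5 - (-15)*(-5 + 3)) = 50*(-5 - (-15)*(-2)) = 50*(-5 - 5*6) = 50*(-5 - 30) = 50*(-35) = -1750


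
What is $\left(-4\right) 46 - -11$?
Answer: $-173$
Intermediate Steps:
$\left(-4\right) 46 - -11 = -184 + \left(-9 + 20\right) = -184 + 11 = -173$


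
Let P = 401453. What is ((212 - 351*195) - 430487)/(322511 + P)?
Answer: -124680/180991 ≈ -0.68887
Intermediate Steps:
((212 - 351*195) - 430487)/(322511 + P) = ((212 - 351*195) - 430487)/(322511 + 401453) = ((212 - 68445) - 430487)/723964 = (-68233 - 430487)*(1/723964) = -498720*1/723964 = -124680/180991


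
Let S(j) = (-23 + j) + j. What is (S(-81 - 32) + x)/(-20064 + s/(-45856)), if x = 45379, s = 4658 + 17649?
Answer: -2069481280/920077091 ≈ -2.2492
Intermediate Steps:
s = 22307
S(j) = -23 + 2*j
(S(-81 - 32) + x)/(-20064 + s/(-45856)) = ((-23 + 2*(-81 - 32)) + 45379)/(-20064 + 22307/(-45856)) = ((-23 + 2*(-113)) + 45379)/(-20064 + 22307*(-1/45856)) = ((-23 - 226) + 45379)/(-20064 - 22307/45856) = (-249 + 45379)/(-920077091/45856) = 45130*(-45856/920077091) = -2069481280/920077091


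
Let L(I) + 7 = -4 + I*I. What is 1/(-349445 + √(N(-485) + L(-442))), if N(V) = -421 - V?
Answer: -349445/122111612608 - 3*√21713/122111612608 ≈ -2.8653e-6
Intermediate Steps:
L(I) = -11 + I² (L(I) = -7 + (-4 + I*I) = -7 + (-4 + I²) = -11 + I²)
1/(-349445 + √(N(-485) + L(-442))) = 1/(-349445 + √((-421 - 1*(-485)) + (-11 + (-442)²))) = 1/(-349445 + √((-421 + 485) + (-11 + 195364))) = 1/(-349445 + √(64 + 195353)) = 1/(-349445 + √195417) = 1/(-349445 + 3*√21713)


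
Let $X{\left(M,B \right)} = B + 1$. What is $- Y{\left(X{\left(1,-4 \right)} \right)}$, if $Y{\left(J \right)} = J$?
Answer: $3$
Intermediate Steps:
$X{\left(M,B \right)} = 1 + B$
$- Y{\left(X{\left(1,-4 \right)} \right)} = - (1 - 4) = \left(-1\right) \left(-3\right) = 3$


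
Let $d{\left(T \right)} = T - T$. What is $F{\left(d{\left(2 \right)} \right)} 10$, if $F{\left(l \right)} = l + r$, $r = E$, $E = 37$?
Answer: $370$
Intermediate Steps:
$d{\left(T \right)} = 0$
$r = 37$
$F{\left(l \right)} = 37 + l$ ($F{\left(l \right)} = l + 37 = 37 + l$)
$F{\left(d{\left(2 \right)} \right)} 10 = \left(37 + 0\right) 10 = 37 \cdot 10 = 370$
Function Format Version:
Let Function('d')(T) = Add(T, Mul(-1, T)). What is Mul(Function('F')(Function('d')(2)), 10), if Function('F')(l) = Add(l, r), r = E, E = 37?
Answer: 370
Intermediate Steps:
Function('d')(T) = 0
r = 37
Function('F')(l) = Add(37, l) (Function('F')(l) = Add(l, 37) = Add(37, l))
Mul(Function('F')(Function('d')(2)), 10) = Mul(Add(37, 0), 10) = Mul(37, 10) = 370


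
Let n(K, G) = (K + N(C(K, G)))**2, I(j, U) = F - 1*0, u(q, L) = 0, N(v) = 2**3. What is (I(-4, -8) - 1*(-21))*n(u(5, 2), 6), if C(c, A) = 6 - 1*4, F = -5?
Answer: 1024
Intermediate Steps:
C(c, A) = 2 (C(c, A) = 6 - 4 = 2)
N(v) = 8
I(j, U) = -5 (I(j, U) = -5 - 1*0 = -5 + 0 = -5)
n(K, G) = (8 + K)**2 (n(K, G) = (K + 8)**2 = (8 + K)**2)
(I(-4, -8) - 1*(-21))*n(u(5, 2), 6) = (-5 - 1*(-21))*(8 + 0)**2 = (-5 + 21)*8**2 = 16*64 = 1024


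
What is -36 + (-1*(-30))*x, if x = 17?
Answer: 474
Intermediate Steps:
-36 + (-1*(-30))*x = -36 - 1*(-30)*17 = -36 + 30*17 = -36 + 510 = 474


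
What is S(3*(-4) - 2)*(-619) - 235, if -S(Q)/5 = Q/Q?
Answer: 2860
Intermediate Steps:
S(Q) = -5 (S(Q) = -5*Q/Q = -5*1 = -5)
S(3*(-4) - 2)*(-619) - 235 = -5*(-619) - 235 = 3095 - 235 = 2860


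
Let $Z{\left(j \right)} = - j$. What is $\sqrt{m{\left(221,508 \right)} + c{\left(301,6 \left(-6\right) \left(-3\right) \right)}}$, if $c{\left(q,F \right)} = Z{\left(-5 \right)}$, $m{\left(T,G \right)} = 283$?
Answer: $12 \sqrt{2} \approx 16.971$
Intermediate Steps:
$c{\left(q,F \right)} = 5$ ($c{\left(q,F \right)} = \left(-1\right) \left(-5\right) = 5$)
$\sqrt{m{\left(221,508 \right)} + c{\left(301,6 \left(-6\right) \left(-3\right) \right)}} = \sqrt{283 + 5} = \sqrt{288} = 12 \sqrt{2}$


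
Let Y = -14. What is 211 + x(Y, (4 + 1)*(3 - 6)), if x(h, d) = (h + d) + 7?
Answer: 189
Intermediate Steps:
x(h, d) = 7 + d + h (x(h, d) = (d + h) + 7 = 7 + d + h)
211 + x(Y, (4 + 1)*(3 - 6)) = 211 + (7 + (4 + 1)*(3 - 6) - 14) = 211 + (7 + 5*(-3) - 14) = 211 + (7 - 15 - 14) = 211 - 22 = 189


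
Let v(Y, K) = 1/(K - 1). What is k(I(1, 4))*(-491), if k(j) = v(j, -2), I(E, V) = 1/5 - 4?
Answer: 491/3 ≈ 163.67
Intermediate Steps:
I(E, V) = -19/5 (I(E, V) = 1/5 - 4 = -19/5)
v(Y, K) = 1/(-1 + K)
k(j) = -1/3 (k(j) = 1/(-1 - 2) = 1/(-3) = -1/3)
k(I(1, 4))*(-491) = -1/3*(-491) = 491/3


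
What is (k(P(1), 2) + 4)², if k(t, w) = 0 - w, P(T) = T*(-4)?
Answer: 4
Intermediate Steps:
P(T) = -4*T
k(t, w) = -w
(k(P(1), 2) + 4)² = (-1*2 + 4)² = (-2 + 4)² = 2² = 4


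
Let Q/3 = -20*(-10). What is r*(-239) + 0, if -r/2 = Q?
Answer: 286800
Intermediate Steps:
Q = 600 (Q = 3*(-20*(-10)) = 3*200 = 600)
r = -1200 (r = -2*600 = -1200)
r*(-239) + 0 = -1200*(-239) + 0 = 286800 + 0 = 286800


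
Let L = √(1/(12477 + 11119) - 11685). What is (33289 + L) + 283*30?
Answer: 41779 + I*√1626467908841/11798 ≈ 41779.0 + 108.1*I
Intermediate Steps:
L = I*√1626467908841/11798 (L = √(1/23596 - 11685) = √(-275719259/23596) = I*√1626467908841/11798 ≈ 108.1*I)
(33289 + L) + 283*30 = (33289 + I*√1626467908841/11798) + 283*30 = (33289 + I*√1626467908841/11798) + 8490 = 41779 + I*√1626467908841/11798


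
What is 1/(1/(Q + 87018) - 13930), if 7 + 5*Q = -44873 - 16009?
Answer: -374201/5212619925 ≈ -7.1788e-5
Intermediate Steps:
Q = -60889/5 (Q = -7/5 + (-44873 - 16009)/5 = -7/5 + (⅕)*(-60882) = -7/5 - 60882/5 = -60889/5 ≈ -12178.)
1/(1/(Q + 87018) - 13930) = 1/(1/(-60889/5 + 87018) - 13930) = 1/(1/(374201/5) - 13930) = 1/(5/374201 - 13930) = 1/(-5212619925/374201) = -374201/5212619925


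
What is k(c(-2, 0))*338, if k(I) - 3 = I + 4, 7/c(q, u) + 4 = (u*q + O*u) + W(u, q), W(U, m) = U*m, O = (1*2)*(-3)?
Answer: 3549/2 ≈ 1774.5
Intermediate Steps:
O = -6 (O = 2*(-3) = -6)
c(q, u) = 7/(-4 - 6*u + 2*q*u) (c(q, u) = 7/(-4 + ((u*q - 6*u) + u*q)) = 7/(-4 + ((q*u - 6*u) + q*u)) = 7/(-4 + ((-6*u + q*u) + q*u)) = 7/(-4 + (-6*u + 2*q*u)) = 7/(-4 - 6*u + 2*q*u))
k(I) = 7 + I (k(I) = 3 + (I + 4) = 3 + (4 + I) = 7 + I)
k(c(-2, 0))*338 = (7 + 7/(2*(-2 - 3*0 - 2*0)))*338 = (7 + 7/(2*(-2 + 0 + 0)))*338 = (7 + (7/2)/(-2))*338 = (7 + (7/2)*(-1/2))*338 = (7 - 7/4)*338 = (21/4)*338 = 3549/2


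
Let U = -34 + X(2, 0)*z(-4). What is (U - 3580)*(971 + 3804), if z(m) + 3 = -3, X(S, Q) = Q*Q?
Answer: -17256850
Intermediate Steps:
X(S, Q) = Q²
z(m) = -6 (z(m) = -3 - 3 = -6)
U = -34 (U = -34 + 0²*(-6) = -34 + 0*(-6) = -34 + 0 = -34)
(U - 3580)*(971 + 3804) = (-34 - 3580)*(971 + 3804) = -3614*4775 = -17256850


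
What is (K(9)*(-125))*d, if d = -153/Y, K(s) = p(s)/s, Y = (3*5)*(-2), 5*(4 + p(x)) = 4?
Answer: 680/3 ≈ 226.67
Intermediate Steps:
p(x) = -16/5 (p(x) = -4 + (1/5)*4 = -4 + 4/5 = -16/5)
Y = -30 (Y = 15*(-2) = -30)
K(s) = -16/(5*s)
d = 51/10 (d = -153/(-30) = -153*(-1/30) = 51/10 ≈ 5.1000)
(K(9)*(-125))*d = (-16/5/9*(-125))*(51/10) = (-16/5*1/9*(-125))*(51/10) = -16/45*(-125)*(51/10) = (400/9)*(51/10) = 680/3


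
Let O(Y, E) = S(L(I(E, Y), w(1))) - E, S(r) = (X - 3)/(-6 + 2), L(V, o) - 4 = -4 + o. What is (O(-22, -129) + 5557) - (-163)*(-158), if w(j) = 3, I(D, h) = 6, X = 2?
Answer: -80271/4 ≈ -20068.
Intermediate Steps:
L(V, o) = o (L(V, o) = 4 + (-4 + o) = o)
S(r) = 1/4 (S(r) = (2 - 3)/(-6 + 2) = -1/(-4) = -1*(-1/4) = 1/4)
O(Y, E) = 1/4 - E
(O(-22, -129) + 5557) - (-163)*(-158) = ((1/4 - 1*(-129)) + 5557) - (-163)*(-158) = ((1/4 + 129) + 5557) - 1*25754 = (517/4 + 5557) - 25754 = 22745/4 - 25754 = -80271/4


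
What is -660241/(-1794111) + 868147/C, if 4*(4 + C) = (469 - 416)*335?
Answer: 2080640114789/10608578343 ≈ 196.13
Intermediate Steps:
C = 17739/4 (C = -4 + ((469 - 416)*335)/4 = -4 + (53*335)/4 = -4 + (¼)*17755 = -4 + 17755/4 = 17739/4 ≈ 4434.8)
-660241/(-1794111) + 868147/C = -660241/(-1794111) + 868147/(17739/4) = -660241*(-1/1794111) + 868147*(4/17739) = 660241/1794111 + 3472588/17739 = 2080640114789/10608578343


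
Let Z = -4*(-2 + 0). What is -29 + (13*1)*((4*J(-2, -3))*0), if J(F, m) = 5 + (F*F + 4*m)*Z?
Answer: -29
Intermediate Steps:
Z = 8 (Z = -4*(-2) = 8)
J(F, m) = 5 + 8*F² + 32*m (J(F, m) = 5 + (F*F + 4*m)*8 = 5 + (F² + 4*m)*8 = 5 + (8*F² + 32*m) = 5 + 8*F² + 32*m)
-29 + (13*1)*((4*J(-2, -3))*0) = -29 + (13*1)*((4*(5 + 8*(-2)² + 32*(-3)))*0) = -29 + 13*((4*(5 + 8*4 - 96))*0) = -29 + 13*((4*(5 + 32 - 96))*0) = -29 + 13*((4*(-59))*0) = -29 + 13*(-236*0) = -29 + 13*0 = -29 + 0 = -29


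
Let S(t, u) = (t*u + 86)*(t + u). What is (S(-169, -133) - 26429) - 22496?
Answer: -6862951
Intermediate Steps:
S(t, u) = (86 + t*u)*(t + u)
(S(-169, -133) - 26429) - 22496 = ((86*(-169) + 86*(-133) - 169*(-133)**2 - 133*(-169)**2) - 26429) - 22496 = ((-14534 - 11438 - 169*17689 - 133*28561) - 26429) - 22496 = ((-14534 - 11438 - 2989441 - 3798613) - 26429) - 22496 = (-6814026 - 26429) - 22496 = -6840455 - 22496 = -6862951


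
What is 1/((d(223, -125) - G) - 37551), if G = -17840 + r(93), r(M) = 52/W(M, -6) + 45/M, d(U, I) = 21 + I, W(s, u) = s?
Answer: -93/1842892 ≈ -5.0464e-5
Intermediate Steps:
r(M) = 97/M (r(M) = 52/M + 45/M = 97/M)
G = -1659023/93 (G = -17840 + 97/93 = -1659023/93 ≈ -17839.)
1/((d(223, -125) - G) - 37551) = 1/(((21 - 125) - 1*(-1659023/93)) - 37551) = 1/((-104 + 1659023/93) - 37551) = 1/(1649351/93 - 37551) = 1/(-1842892/93) = -93/1842892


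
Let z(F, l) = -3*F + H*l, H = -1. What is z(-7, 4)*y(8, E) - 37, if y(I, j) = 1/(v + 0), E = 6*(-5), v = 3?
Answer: -94/3 ≈ -31.333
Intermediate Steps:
E = -30
y(I, j) = ⅓ (y(I, j) = 1/(3 + 0) = 1/3 = ⅓)
z(F, l) = -l - 3*F (z(F, l) = -3*F - l = -l - 3*F)
z(-7, 4)*y(8, E) - 37 = (-1*4 - 3*(-7))*(⅓) - 37 = (-4 + 21)*(⅓) - 37 = 17*(⅓) - 37 = 17/3 - 37 = -94/3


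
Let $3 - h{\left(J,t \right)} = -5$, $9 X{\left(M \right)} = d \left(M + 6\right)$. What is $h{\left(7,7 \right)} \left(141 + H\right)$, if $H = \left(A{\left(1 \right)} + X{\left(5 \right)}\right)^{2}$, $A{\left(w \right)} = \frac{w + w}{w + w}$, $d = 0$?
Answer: $1136$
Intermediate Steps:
$A{\left(w \right)} = 1$ ($A{\left(w \right)} = \frac{2 w}{2 w} = 2 w \frac{1}{2 w} = 1$)
$X{\left(M \right)} = 0$ ($X{\left(M \right)} = \frac{0 \left(M + 6\right)}{9} = \frac{0 \left(6 + M\right)}{9} = \frac{1}{9} \cdot 0 = 0$)
$h{\left(J,t \right)} = 8$ ($h{\left(J,t \right)} = 3 - -5 = 3 + 5 = 8$)
$H = 1$ ($H = \left(1 + 0\right)^{2} = 1^{2} = 1$)
$h{\left(7,7 \right)} \left(141 + H\right) = 8 \left(141 + 1\right) = 8 \cdot 142 = 1136$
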